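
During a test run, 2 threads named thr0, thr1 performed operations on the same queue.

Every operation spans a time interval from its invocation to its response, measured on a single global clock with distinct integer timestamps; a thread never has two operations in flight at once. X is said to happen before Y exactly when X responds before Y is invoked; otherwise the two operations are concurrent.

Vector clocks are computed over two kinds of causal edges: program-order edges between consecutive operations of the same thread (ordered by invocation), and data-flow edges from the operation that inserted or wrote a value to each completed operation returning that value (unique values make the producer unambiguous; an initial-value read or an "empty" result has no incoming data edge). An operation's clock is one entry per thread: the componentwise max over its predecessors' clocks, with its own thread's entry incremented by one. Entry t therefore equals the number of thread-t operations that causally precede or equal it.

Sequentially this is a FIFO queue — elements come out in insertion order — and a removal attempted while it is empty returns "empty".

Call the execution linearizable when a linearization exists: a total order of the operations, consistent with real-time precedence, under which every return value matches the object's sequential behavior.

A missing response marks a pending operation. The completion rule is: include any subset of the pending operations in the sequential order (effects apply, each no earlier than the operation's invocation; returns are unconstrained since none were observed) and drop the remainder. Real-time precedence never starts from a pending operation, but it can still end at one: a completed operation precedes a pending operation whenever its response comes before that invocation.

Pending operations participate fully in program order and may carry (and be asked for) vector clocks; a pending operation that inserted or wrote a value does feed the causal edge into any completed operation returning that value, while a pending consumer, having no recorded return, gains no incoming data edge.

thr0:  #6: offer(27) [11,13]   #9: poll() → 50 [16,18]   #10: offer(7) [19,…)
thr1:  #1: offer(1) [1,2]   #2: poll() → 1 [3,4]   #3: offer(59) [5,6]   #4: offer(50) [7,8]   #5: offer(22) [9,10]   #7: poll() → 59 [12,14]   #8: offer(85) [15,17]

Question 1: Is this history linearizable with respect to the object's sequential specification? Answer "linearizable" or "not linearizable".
linearizable

a witness: #1, #2, #3, #4, #5, #6, #7, #8, #9
1. #1 offer(1), leaving queue <1>
2. #2 poll() → 1, leaving queue <>
3. #3 offer(59), leaving queue <59>
4. #4 offer(50), leaving queue <59,50>
5. #5 offer(22), leaving queue <59,50,22>
6. #6 offer(27), leaving queue <59,50,22,27>
7. #7 poll() → 59, leaving queue <50,22,27>
8. #8 offer(85), leaving queue <50,22,27,85>
9. #9 poll() → 50, leaving queue <22,27,85>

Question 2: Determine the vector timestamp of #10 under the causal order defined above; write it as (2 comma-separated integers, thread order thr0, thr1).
(3, 4)

no predecessors for #1 (invoked 1): thr1 increments from zero → (0, 1)
no predecessors for #6 (invoked 11): thr0 increments from zero → (1, 0)
#2, invoked 3, takes VC(#1)=(0, 1) under max, adds 1 for thr1 → (0, 2)
#3, invoked 5, takes VC(#2)=(0, 2) under max, adds 1 for thr1 → (0, 3)
#4, invoked 7, takes VC(#3)=(0, 3) under max, adds 1 for thr1 → (0, 4)
#5, invoked 9, takes VC(#4)=(0, 4) under max, adds 1 for thr1 → (0, 5)
#7, invoked 12, takes VC(#3)=(0, 3), VC(#5)=(0, 5) under max, adds 1 for thr1 → (0, 6)
#9, invoked 16, takes VC(#4)=(0, 4), VC(#6)=(1, 0) under max, adds 1 for thr0 → (2, 4)
#8, invoked 15, takes VC(#7)=(0, 6) under max, adds 1 for thr1 → (0, 7)
#10, invoked 19, takes VC(#9)=(2, 4) under max, adds 1 for thr0 → (3, 4)
target: VC(#10) = (3, 4)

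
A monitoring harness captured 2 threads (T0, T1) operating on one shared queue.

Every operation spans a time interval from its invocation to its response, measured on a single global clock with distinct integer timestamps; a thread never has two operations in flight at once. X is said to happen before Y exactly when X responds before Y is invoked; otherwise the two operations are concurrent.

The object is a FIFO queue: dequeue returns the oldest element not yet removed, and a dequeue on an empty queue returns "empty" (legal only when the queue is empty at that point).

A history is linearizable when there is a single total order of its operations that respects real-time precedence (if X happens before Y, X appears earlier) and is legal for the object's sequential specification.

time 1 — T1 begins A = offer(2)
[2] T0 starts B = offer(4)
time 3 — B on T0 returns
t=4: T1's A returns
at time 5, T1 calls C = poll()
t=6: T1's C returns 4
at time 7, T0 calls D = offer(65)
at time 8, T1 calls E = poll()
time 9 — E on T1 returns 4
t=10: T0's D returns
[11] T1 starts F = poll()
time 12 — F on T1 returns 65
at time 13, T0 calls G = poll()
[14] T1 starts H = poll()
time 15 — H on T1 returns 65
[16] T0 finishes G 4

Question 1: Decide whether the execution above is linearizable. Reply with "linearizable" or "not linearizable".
through event 8 a valid linearization exists; event 9 (E responding at time 9) ends that
every one of the 2 real-time-consistent orders over 4 completed queue ops fails the sequential spec
no completion choice of the 1 pending operation (D) rescues it — every subset was tried
one such order, A, B, C, E (pending dropped), breaks at step 3 where C poll() → 4 is illegal
one such order, B, A, C, E (pending dropped), breaks at step 4 where E poll() → 4 is illegal

not linearizable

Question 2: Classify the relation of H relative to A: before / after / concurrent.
Answer: after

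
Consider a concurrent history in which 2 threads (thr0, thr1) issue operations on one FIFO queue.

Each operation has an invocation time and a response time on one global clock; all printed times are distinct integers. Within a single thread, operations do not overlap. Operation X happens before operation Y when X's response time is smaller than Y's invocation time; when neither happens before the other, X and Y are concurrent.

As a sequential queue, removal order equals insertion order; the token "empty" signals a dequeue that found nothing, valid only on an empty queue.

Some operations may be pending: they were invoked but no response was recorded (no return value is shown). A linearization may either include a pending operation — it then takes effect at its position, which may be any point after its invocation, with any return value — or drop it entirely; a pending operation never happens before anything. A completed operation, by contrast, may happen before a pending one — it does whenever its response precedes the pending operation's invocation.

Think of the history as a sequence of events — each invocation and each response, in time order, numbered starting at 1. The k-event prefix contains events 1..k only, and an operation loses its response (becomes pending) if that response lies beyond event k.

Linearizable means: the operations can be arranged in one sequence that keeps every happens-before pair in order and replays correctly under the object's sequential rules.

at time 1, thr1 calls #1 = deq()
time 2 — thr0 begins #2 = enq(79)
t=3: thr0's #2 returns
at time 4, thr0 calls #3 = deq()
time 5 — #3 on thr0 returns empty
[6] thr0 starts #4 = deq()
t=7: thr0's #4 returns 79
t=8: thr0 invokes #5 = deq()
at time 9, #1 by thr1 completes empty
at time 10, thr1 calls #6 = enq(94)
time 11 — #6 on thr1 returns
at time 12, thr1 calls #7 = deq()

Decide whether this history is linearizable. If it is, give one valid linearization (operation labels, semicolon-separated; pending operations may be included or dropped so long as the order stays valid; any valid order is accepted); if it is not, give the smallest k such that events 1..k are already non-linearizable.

cut after 6 events: linearizable; cut after 7 events (#4 responds, time 7): not linearizable
the completed operations (3 total) allow one real-time order; the FIFO queue replay rejects it
no escape via the 1 pending operation (#1): every completion choice fails
for example #2, #3, #4 (pending dropped) fails at step 2: #3 deq() → empty is not legal there

not linearizable — minimal violating prefix: 7 events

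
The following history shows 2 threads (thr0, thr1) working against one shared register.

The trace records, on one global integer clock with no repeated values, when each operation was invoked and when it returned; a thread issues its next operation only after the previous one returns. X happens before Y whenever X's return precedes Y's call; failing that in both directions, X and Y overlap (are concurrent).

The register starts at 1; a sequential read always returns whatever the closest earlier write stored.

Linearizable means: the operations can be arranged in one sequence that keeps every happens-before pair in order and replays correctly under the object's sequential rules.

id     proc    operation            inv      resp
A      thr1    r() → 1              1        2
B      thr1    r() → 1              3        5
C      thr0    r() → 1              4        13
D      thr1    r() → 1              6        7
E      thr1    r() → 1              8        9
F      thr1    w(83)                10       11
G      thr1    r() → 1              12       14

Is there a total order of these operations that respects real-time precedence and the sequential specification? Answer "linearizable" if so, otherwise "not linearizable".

events 1..13 are fine; event 14 — the response of G at time 14 — makes the prefix non-linearizable
no legal order exists: 6 real-time-consistent candidates over 7 completed register operations, all rejected
take A, B, C, D, E, F, G: step 7 already fails, because G r() → 1 cannot occur there
take A, B, D, C, E, F, G: step 7 already fails, because G r() → 1 cannot occur there

not linearizable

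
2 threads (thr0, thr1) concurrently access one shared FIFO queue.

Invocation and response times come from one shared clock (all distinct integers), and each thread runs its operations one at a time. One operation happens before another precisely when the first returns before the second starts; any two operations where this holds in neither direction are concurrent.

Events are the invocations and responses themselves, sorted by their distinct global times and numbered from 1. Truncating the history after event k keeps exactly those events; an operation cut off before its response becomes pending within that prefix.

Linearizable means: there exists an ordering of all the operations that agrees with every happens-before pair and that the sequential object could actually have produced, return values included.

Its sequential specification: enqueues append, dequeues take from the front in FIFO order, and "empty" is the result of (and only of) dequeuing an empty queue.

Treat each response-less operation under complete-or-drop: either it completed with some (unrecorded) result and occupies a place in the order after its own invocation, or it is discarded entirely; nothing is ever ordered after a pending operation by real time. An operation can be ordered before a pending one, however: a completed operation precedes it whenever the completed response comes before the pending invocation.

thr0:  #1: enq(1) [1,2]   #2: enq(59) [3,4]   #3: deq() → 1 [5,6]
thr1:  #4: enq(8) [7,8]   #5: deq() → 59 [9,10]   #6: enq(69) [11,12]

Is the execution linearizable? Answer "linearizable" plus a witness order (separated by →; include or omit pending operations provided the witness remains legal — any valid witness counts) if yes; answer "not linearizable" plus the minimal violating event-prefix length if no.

step 1: #1 enq(1) — queue <1>
step 2: #2 enq(59) — queue <1,59>
step 3: #3 deq() → 1 — queue <59>
step 4: #4 enq(8) — queue <59,8>
step 5: #5 deq() → 59 — queue <8>
step 6: #6 enq(69) — queue <8,69>

linearizable — witness: #1 → #2 → #3 → #4 → #5 → #6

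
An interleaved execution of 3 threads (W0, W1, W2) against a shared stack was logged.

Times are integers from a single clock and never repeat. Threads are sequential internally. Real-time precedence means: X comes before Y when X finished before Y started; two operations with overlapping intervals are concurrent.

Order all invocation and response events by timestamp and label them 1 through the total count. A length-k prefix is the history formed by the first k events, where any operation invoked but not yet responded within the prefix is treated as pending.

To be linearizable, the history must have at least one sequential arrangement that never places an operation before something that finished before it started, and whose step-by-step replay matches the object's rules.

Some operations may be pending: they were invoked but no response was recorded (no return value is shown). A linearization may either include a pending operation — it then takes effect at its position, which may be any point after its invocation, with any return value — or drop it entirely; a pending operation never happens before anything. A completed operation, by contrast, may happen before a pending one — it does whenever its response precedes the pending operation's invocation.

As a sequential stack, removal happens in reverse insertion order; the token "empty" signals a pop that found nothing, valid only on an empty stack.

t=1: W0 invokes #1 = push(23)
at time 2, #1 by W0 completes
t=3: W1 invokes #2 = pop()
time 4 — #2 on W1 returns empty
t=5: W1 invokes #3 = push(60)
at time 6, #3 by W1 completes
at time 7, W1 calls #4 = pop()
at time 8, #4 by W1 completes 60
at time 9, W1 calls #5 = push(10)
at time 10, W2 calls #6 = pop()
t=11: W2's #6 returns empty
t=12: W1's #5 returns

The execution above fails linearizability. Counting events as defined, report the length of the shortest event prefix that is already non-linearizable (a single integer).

events 1..3 are linearizable; a witness order is #1:
after step 1 (#1 push(23)): stack <23>
at event 4 (#2's time-4 response) nothing linearizes any more
e.g. #1, #2: illegal at step 2, since #2 pop() → empty cannot apply there

4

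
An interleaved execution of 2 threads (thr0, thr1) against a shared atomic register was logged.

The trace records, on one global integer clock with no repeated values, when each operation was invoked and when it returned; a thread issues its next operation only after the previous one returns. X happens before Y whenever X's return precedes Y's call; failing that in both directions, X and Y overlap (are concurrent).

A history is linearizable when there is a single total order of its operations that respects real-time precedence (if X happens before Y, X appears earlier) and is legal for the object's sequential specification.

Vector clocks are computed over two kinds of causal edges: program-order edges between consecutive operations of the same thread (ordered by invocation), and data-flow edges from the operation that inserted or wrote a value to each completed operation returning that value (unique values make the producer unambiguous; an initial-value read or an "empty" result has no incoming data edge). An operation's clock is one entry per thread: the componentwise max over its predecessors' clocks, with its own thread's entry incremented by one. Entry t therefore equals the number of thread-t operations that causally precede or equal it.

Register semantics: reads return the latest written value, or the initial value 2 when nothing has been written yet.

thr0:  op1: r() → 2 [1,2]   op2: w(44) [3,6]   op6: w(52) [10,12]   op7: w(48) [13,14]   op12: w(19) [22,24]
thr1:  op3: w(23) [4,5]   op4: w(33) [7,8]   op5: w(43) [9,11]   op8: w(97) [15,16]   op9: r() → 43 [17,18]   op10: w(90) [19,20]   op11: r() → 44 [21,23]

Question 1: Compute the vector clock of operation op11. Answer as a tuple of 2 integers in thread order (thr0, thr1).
no predecessors for op3 (invoked 4): thr1 increments from zero → (0, 1)
no predecessors for op1 (invoked 1): thr0 increments from zero → (1, 0)
from VC(op3)=(0, 1), op4 (invoked 7) maxes components and bumps thr1 → (0, 2)
from VC(op1)=(1, 0), op2 (invoked 3) maxes components and bumps thr0 → (2, 0)
from VC(op4)=(0, 2), op5 (invoked 9) maxes components and bumps thr1 → (0, 3)
from VC(op2)=(2, 0), op6 (invoked 10) maxes components and bumps thr0 → (3, 0)
from VC(op5)=(0, 3), op8 (invoked 15) maxes components and bumps thr1 → (0, 4)
from VC(op6)=(3, 0), op7 (invoked 13) maxes components and bumps thr0 → (4, 0)
from VC(op5)=(0, 3), VC(op8)=(0, 4), op9 (invoked 17) maxes components and bumps thr1 → (0, 5)
from VC(op7)=(4, 0), op12 (invoked 22) maxes components and bumps thr0 → (5, 0)
from VC(op9)=(0, 5), op10 (invoked 19) maxes components and bumps thr1 → (0, 6)
from VC(op2)=(2, 0), VC(op10)=(0, 6), op11 (invoked 21) maxes components and bumps thr1 → (2, 7)
target: VC(op11) = (2, 7)

(2, 7)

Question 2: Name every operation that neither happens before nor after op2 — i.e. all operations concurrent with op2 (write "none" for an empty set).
op2 runs from 3 to 6; window-overlapping ops are concurrent
op1 [1,2]: before
op3 [4,5]: concurrent
op4 [7,8]: after
op5 [9,11]: after
op6 [10,12]: after
op7 [13,14]: after
op8 [15,16]: after
op9 [17,18]: after
op10 [19,20]: after
op11 [21,23]: after
op12 [22,24]: after

op3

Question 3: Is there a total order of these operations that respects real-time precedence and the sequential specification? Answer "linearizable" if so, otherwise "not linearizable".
already the first 18 events (up to op9's response at time 18) admit no linearization; the first 17 still do
4 orders of the 9 completed atomic register ops respect real time; none is legal
e.g. op1, op2, op3, op4, op5, op6, op7, op8, op9: illegal at step 9, since op9 r() → 43 cannot apply there
e.g. op1, op2, op3, op4, op6, op5, op7, op8, op9: illegal at step 9, since op9 r() → 43 cannot apply there

not linearizable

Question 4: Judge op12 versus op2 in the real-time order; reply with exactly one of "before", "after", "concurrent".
op12 spans [22,24], op2 spans [3,6]
resp(op2)=6 < inv(op12)=22

after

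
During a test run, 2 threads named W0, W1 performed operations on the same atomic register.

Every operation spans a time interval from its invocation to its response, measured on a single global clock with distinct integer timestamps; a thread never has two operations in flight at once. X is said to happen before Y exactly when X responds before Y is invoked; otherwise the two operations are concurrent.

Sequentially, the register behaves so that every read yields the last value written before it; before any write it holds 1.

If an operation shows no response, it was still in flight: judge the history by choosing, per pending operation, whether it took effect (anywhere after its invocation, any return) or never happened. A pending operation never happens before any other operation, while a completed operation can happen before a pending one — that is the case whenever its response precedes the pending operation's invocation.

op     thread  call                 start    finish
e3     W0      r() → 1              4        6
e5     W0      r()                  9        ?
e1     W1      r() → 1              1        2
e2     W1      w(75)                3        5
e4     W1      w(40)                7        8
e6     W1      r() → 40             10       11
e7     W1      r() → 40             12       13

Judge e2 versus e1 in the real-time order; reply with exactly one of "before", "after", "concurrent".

after

e2 spans [3,5], e1 spans [1,2]
resp(e1)=2 < inv(e2)=3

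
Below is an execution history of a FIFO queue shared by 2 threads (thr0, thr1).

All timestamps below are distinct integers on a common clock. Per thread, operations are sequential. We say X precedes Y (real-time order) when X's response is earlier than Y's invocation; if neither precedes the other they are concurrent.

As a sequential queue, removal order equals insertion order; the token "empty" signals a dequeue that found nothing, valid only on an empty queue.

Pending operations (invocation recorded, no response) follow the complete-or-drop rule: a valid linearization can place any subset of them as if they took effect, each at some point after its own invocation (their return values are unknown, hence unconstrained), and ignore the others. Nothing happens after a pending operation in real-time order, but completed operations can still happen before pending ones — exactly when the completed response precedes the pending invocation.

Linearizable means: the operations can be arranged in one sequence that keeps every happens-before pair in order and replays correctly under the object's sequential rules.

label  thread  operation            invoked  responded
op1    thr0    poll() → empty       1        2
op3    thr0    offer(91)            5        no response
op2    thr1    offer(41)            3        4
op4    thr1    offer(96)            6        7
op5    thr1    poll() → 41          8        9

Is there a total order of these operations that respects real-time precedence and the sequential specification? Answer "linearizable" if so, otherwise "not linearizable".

one valid linearization: op1, op2, op3, op4, op5
1. op1 poll() → empty, leaving queue <>
2. op2 offer(41), leaving queue <41>
3. op3 offer(91) (pending, included), leaving queue <41,91>
4. op4 offer(96), leaving queue <41,91,96>
5. op5 poll() → 41, leaving queue <91,96>

linearizable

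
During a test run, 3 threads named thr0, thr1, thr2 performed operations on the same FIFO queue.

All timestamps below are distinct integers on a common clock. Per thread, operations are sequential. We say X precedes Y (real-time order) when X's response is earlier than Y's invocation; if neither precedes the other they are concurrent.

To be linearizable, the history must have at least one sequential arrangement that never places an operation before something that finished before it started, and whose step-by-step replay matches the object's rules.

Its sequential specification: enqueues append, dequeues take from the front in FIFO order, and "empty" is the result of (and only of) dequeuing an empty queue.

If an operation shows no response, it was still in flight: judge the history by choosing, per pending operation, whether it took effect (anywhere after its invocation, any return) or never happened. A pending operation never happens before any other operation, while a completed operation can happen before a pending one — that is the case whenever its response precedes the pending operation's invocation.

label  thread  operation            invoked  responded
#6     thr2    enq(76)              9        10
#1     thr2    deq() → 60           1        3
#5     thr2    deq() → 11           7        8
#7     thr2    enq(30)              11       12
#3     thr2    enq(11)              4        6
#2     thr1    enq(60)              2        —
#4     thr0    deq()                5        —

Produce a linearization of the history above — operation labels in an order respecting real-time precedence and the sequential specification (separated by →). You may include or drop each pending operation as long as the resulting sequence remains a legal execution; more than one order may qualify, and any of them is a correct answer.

1. #2 enq(60) (pending, included), leaving queue <60>
2. #1 deq() → 60, leaving queue <>
3. #3 enq(11), leaving queue <11>
4. #5 deq() → 11, leaving queue <>
5. #4 deq() (pending, included), leaving queue <>
6. #6 enq(76), leaving queue <76>
7. #7 enq(30), leaving queue <76,30>

#2 → #1 → #3 → #5 → #4 → #6 → #7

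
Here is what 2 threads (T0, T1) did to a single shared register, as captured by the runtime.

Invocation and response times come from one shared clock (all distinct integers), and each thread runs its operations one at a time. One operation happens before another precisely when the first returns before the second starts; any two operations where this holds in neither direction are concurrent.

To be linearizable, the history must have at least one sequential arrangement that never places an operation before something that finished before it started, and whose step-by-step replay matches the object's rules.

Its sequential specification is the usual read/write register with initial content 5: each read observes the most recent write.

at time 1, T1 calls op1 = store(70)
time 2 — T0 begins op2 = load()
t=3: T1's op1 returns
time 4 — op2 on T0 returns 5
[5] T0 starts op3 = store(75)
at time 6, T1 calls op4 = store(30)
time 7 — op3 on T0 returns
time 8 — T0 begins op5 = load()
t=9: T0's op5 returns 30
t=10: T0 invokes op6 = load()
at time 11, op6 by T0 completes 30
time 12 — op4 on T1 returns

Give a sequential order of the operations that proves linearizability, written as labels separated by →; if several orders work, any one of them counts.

1. op2 load() → 5, leaving value 5
2. op1 store(70), leaving value 70
3. op3 store(75), leaving value 75
4. op4 store(30), leaving value 30
5. op5 load() → 30, leaving value 30
6. op6 load() → 30, leaving value 30

op2 → op1 → op3 → op4 → op5 → op6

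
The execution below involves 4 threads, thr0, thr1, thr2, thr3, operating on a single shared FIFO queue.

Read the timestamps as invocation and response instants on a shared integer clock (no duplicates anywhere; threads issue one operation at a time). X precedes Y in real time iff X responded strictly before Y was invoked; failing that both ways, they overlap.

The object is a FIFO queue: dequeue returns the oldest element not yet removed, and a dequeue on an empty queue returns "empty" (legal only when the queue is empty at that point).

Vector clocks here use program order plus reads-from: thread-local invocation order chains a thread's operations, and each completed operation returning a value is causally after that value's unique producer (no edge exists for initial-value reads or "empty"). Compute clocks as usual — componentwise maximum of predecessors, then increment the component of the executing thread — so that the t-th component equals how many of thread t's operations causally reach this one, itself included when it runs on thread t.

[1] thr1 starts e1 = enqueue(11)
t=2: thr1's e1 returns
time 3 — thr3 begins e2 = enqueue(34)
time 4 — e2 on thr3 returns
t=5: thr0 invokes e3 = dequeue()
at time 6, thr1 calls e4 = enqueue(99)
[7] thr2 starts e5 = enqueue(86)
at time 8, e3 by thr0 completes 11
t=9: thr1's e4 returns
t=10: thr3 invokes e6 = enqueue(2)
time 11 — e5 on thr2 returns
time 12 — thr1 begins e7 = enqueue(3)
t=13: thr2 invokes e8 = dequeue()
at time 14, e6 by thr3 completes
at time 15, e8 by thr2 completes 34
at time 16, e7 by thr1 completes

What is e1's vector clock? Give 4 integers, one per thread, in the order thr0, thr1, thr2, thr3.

e2, invoked 3, has no incoming edges; only thr3's bump applies → (0, 0, 0, 1)
e5, invoked 7, has no incoming edges; only thr2's bump applies → (0, 0, 1, 0)
e1, invoked 1, has no incoming edges; only thr1's bump applies → (0, 1, 0, 0)
invoked at 10, e6 merges VC(e2)=(0, 0, 0, 1) and bumps thr3's slot → (0, 0, 0, 2)
invoked at 6, e4 merges VC(e1)=(0, 1, 0, 0) and bumps thr1's slot → (0, 2, 0, 0)
invoked at 5, e3 merges VC(e1)=(0, 1, 0, 0) and bumps thr0's slot → (1, 1, 0, 0)
invoked at 13, e8 merges VC(e2)=(0, 0, 0, 1), VC(e5)=(0, 0, 1, 0) and bumps thr2's slot → (0, 0, 2, 1)
invoked at 12, e7 merges VC(e4)=(0, 2, 0, 0) and bumps thr1's slot → (0, 3, 0, 0)
target: VC(e1) = (0, 1, 0, 0)

(0, 1, 0, 0)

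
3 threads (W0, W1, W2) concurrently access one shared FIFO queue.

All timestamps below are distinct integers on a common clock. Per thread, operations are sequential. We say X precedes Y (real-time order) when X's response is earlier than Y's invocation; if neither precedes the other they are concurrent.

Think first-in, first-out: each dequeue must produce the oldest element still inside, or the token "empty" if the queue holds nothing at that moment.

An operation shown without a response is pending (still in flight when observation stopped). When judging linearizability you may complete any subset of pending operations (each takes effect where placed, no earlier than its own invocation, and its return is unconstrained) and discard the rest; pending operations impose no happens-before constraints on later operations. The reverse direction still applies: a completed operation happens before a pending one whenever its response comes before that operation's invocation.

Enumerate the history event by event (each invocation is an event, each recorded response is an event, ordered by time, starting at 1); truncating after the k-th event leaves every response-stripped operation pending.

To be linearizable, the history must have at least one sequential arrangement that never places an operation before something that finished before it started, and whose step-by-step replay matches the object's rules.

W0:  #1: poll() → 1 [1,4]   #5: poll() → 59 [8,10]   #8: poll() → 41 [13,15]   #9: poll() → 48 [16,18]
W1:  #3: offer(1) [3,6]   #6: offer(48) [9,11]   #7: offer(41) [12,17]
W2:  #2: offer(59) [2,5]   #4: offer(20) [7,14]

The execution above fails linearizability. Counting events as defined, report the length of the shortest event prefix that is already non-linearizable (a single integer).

one valid order for events 1..14 is #3, #1, #2, #4, #5, #6:
1. #3 offer(1), leaving queue <1>
2. #1 poll() → 1, leaving queue <>
3. #2 offer(59), leaving queue <59>
4. #4 offer(20), leaving queue <59,20>
5. #5 poll() → 59, leaving queue <20>
6. #6 offer(48), leaving queue <20,48>
once event 15 joins (#8's response, time 15), exhaustive search finds no witness
include/drop combinations of the 1 pending operation (#7) were all tried; none helps
one such order, #1, #2, #3, #4, #5, #6, #8 (pending dropped), breaks at step 1 where #1 poll() → 1 is illegal
one such order, #1, #2, #3, #4, #6, #5, #8 (pending dropped), breaks at step 1 where #1 poll() → 1 is illegal

15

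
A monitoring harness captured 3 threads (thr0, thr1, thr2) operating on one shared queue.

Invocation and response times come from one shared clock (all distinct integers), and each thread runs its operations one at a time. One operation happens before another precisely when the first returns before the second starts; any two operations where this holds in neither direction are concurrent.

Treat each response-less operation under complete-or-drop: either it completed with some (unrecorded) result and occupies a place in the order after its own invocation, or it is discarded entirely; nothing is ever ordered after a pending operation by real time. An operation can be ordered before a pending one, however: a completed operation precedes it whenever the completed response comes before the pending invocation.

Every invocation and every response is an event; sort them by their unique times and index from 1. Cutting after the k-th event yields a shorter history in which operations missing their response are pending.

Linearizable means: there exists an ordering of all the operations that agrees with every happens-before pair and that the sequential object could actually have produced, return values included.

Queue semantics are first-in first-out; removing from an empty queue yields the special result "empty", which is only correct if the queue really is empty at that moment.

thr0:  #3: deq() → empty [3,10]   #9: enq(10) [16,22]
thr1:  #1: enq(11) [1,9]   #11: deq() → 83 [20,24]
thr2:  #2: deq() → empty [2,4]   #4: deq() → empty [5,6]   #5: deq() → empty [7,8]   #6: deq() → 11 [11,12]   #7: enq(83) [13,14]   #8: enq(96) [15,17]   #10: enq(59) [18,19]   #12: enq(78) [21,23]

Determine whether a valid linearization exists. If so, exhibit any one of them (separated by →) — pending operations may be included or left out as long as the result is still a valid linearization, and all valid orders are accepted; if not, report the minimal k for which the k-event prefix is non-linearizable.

linearizable — witness: #2 → #3 → #4 → #5 → #1 → #6 → #7 → #8 → #9 → #10 → #11 → #12

after step 1 (#2 deq() → empty): queue <>
after step 2 (#3 deq() → empty): queue <>
after step 3 (#4 deq() → empty): queue <>
after step 4 (#5 deq() → empty): queue <>
after step 5 (#1 enq(11)): queue <11>
after step 6 (#6 deq() → 11): queue <>
after step 7 (#7 enq(83)): queue <83>
after step 8 (#8 enq(96)): queue <83,96>
after step 9 (#9 enq(10)): queue <83,96,10>
after step 10 (#10 enq(59)): queue <83,96,10,59>
after step 11 (#11 deq() → 83): queue <96,10,59>
after step 12 (#12 enq(78)): queue <96,10,59,78>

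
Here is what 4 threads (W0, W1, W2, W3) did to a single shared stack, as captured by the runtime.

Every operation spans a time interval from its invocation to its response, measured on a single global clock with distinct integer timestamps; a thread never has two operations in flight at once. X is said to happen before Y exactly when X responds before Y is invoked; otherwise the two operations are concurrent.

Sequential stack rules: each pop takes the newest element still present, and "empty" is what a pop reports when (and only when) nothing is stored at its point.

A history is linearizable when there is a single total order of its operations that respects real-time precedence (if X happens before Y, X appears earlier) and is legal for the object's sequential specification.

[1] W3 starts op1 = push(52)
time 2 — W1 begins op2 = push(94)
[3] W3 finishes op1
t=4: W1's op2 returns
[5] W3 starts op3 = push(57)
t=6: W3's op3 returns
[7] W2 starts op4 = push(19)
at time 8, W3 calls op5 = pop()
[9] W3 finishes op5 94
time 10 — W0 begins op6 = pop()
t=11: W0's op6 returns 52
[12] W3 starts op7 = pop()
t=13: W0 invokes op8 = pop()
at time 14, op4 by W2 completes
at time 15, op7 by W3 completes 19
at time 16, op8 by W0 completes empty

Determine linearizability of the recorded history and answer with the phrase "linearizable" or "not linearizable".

already the first 9 events (up to op5's response at time 9) admit no linearization; the first 8 still do
4 completed operations, 2 real-time-consistent orders — every stack replay fails
no escape via the 1 pending operation (op4): every completion choice fails
for example op1, op2, op3, op5 (pending dropped) fails at step 4: op5 pop() → 94 is not legal there
for example op2, op1, op3, op5 (pending dropped) fails at step 4: op5 pop() → 94 is not legal there

not linearizable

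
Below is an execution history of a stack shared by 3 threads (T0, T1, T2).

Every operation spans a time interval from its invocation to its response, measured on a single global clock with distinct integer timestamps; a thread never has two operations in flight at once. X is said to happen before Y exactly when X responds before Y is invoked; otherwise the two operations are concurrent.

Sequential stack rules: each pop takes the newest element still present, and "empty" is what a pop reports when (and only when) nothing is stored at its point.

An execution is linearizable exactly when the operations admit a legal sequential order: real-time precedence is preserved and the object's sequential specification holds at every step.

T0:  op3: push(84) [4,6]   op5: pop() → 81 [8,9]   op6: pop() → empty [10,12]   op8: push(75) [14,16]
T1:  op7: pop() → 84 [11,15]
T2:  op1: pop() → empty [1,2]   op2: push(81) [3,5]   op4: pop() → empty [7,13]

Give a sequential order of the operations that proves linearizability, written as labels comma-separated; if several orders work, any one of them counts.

op1, op3, op2, op5, op7, op4, op6, op8

1. op1 pop() → empty, leaving stack <>
2. op3 push(84), leaving stack <84>
3. op2 push(81), leaving stack <84,81>
4. op5 pop() → 81, leaving stack <84>
5. op7 pop() → 84, leaving stack <>
6. op4 pop() → empty, leaving stack <>
7. op6 pop() → empty, leaving stack <>
8. op8 push(75), leaving stack <75>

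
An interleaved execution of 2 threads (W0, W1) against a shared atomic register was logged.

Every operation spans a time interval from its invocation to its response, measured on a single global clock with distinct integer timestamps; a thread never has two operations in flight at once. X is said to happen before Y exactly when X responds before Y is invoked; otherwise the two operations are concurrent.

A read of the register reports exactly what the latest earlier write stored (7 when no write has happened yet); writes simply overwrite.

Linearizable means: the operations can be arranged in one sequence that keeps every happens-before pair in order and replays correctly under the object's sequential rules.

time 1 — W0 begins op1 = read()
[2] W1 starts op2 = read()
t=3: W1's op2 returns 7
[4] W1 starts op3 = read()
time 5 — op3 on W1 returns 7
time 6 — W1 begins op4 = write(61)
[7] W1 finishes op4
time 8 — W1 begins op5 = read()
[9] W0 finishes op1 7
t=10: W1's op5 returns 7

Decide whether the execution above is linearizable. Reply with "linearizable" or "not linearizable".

not linearizable

already the first 10 events (up to op5's response at time 10) admit no linearization; the first 9 still do
no legal order exists: 5 real-time-consistent candidates over 5 completed atomic register operations, all rejected
take op1, op2, op3, op4, op5: step 5 already fails, because op5 read() → 7 cannot occur there
take op2, op1, op3, op4, op5: step 5 already fails, because op5 read() → 7 cannot occur there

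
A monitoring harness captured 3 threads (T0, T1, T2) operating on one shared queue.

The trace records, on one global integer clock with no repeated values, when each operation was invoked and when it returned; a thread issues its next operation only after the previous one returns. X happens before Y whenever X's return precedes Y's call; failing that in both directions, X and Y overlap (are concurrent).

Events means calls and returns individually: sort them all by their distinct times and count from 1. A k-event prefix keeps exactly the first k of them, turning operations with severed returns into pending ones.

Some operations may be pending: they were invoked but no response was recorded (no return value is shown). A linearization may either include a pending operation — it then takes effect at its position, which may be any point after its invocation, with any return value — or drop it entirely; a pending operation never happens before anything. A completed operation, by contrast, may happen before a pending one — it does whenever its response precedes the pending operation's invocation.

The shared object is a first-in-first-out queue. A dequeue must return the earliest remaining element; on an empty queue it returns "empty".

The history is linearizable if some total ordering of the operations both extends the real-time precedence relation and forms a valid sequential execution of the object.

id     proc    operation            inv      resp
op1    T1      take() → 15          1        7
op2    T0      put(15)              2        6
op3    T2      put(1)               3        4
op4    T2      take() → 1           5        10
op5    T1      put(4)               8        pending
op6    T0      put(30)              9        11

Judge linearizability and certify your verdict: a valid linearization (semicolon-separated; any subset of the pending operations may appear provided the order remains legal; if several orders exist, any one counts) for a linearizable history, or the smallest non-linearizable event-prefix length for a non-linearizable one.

after step 1 (op2 put(15)): queue <15>
after step 2 (op1 take() → 15): queue <>
after step 3 (op3 put(1)): queue <1>
after step 4 (op4 take() → 1): queue <>
after step 5 (op5 put(4) (pending, included)): queue <4>
after step 6 (op6 put(30)): queue <4,30>

linearizable — witness: op2; op1; op3; op4; op5; op6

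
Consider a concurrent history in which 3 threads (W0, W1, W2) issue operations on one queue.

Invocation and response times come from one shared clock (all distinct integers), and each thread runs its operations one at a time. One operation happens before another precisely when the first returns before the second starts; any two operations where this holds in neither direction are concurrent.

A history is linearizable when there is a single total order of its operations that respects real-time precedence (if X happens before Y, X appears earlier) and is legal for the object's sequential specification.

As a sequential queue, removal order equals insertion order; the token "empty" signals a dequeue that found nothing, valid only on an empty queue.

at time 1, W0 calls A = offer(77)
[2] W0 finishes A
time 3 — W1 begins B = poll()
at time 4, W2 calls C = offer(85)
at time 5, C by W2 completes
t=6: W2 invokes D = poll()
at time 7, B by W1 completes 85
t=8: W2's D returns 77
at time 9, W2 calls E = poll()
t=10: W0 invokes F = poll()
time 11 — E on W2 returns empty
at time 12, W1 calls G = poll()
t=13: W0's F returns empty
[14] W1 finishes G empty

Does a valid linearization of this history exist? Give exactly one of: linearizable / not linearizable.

a witness: A, C, D, B, E, F, G
1. A offer(77), leaving queue <77>
2. C offer(85), leaving queue <77,85>
3. D poll() → 77, leaving queue <85>
4. B poll() → 85, leaving queue <>
5. E poll() → empty, leaving queue <>
6. F poll() → empty, leaving queue <>
7. G poll() → empty, leaving queue <>

linearizable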